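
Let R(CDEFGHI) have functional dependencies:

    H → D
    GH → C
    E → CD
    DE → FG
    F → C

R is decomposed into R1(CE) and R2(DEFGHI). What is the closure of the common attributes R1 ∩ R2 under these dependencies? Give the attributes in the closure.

CDEFG

R1 ∩ R2 = {E}.
E → CD applies, adding CD
DE → FG applies, adding FG
Closure: {CDEFG}.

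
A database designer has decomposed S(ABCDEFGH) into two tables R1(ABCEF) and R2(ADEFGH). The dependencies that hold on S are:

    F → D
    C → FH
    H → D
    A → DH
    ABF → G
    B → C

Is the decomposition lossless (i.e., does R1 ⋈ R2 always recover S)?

No

Common attributes: R1 ∩ R2 = {AEF}.
Closure of {AEF}: F → D applies, adding D; A → DH applies, adding H. So (AEF)⁺ = {ADEFH}.
The closure contains neither all of R1 = {ABCEF} nor all of R2 = {ADEFGH}, so the common attributes are not a superkey of either fragment. The join is lossy.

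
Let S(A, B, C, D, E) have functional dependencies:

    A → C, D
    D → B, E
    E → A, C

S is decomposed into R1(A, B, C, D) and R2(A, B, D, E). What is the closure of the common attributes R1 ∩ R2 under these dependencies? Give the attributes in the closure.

A, B, C, D, E

R1 ∩ R2 = {A, B, D}.
A → C, D applies, adding C
D → B, E applies, adding E
Closure: {A, B, C, D, E}.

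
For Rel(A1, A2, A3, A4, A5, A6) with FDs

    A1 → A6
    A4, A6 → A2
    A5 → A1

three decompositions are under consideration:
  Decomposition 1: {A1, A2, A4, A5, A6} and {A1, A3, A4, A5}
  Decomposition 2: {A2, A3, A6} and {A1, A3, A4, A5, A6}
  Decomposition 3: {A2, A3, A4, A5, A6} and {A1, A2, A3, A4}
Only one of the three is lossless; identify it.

Decomposition 1: common = {A1, A4, A5}, closure = {A1, A2, A4, A5, A6} → lossless.
Decomposition 2: common = {A3, A6}, closure = {A3, A6} → lossy.
Decomposition 3: common = {A2, A3, A4}, closure = {A2, A3, A4} → lossy.

Decomposition 1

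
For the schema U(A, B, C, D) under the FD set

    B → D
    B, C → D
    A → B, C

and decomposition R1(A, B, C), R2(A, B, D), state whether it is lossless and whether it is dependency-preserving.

lossless and dependency-preserving

Lossless test: (A, B)⁺ = {A, B, C, D}, which contains all of one fragment — lossless.
Dependency preservation: B, C → D is not contained in any single fragment, but the restricted closure of its left-hand side across the fragments still reaches the right-hand side; the remaining FDs each lie inside some fragment. All dependencies are preserved.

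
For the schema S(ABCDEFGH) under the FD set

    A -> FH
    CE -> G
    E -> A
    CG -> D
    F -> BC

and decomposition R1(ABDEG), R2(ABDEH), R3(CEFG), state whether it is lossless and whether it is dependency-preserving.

lossless but not dependency-preserving

Lossless test (chase): Rows 1 and 2 agree on A; apply A→FH and equate their FH entries. Rows 1 and 3 agree on E; apply E→A and equate their A entries. Rows 1 and 2 agree on F; apply F→BC and equate their BC entries. Rows 1 and 3 agree on A; apply A→FH and equate their FH entries. Rows 1 and 2 agree on CE; apply CE→G and equate their G entries. Rows 1 and 3 agree on F; apply F→BC and equate their BC entries. Rows 1 and 3 agree on CG; apply CG→D and equate their D entries. Row 1 is now all distinguished symbols — the join is lossless.
Dependency preservation: the restricted closure of {A} across the fragments never reaches {FH}, so A → FH cannot be enforced without a join — not preserved.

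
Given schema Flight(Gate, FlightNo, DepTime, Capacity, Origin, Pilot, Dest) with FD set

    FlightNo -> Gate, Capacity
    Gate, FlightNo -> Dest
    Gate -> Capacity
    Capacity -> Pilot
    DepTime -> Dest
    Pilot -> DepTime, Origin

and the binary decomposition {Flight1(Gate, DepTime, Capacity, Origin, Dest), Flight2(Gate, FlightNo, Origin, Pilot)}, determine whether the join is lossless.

Common attributes: Flight1 ∩ Flight2 = {Gate, Origin}.
Closure of {Gate, Origin}: Gate → Capacity applies, adding Capacity; Capacity → Pilot applies, adding Pilot; Pilot → DepTime, Origin applies, adding DepTime; DepTime → Dest applies, adding Dest. So (Gate, Origin)⁺ = {Gate, DepTime, Capacity, Origin, Pilot, Dest}.
This closure contains every attribute of Flight1, so Flight1 ∩ Flight2 → Flight1. The join is lossless.

Yes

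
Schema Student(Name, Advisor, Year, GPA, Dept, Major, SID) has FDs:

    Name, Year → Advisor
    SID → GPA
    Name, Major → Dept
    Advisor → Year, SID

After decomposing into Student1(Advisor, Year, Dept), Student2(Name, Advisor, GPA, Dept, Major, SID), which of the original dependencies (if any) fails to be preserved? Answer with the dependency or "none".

Name, Year → Advisor

Check Name, Year → Advisor: no single fragment contains all of {Name, Advisor, Year}, and the restricted closure of {Name, Year} across the fragments never reaches {Advisor}.
SID → GPA is preserved.
Name, Major → Dept is preserved.
Advisor → Year, SID is preserved.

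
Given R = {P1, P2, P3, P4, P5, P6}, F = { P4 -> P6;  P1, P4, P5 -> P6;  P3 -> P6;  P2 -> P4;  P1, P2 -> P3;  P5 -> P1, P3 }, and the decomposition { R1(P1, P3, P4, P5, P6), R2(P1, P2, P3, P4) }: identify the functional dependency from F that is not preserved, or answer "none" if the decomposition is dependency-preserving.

P4 → P6 lies within R1.
P1, P4, P5 → P6 lies within R1.
P3 → P6 lies within R1.
P2 → P4 lies within R2.
P1, P2 → P3 lies within R2.
P5 → P1, P3 lies within R1.
Every dependency is enforceable on the fragments, so the decomposition is dependency-preserving.

none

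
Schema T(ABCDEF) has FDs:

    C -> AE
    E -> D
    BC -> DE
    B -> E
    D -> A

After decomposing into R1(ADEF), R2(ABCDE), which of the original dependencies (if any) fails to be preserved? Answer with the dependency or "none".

C → AE lies within R2.
E → D lies within R1.
BC → DE lies within R2.
B → E lies within R2.
D → A lies within R1.
Every dependency is enforceable on the fragments, so the decomposition is dependency-preserving.

none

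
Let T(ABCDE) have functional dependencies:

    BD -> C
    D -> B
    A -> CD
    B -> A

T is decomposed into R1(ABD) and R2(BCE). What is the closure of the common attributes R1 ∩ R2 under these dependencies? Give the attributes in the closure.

R1 ∩ R2 = {B}.
B → A applies, adding A
A → CD applies, adding CD
Closure: {ABCD}.

ABCD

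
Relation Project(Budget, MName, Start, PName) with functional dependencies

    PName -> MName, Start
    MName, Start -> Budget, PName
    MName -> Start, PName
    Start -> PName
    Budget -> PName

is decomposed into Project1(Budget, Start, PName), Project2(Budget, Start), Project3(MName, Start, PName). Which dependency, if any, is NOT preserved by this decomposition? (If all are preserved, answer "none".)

PName → MName, Start lies within Project3.
MName, Start → Budget, PName: restricted closure across fragments reaches Budget, PName.
MName → Start, PName lies within Project3.
Start → PName lies within Project1.
Budget → PName lies within Project1.
Every dependency is enforceable on the fragments, so the decomposition is dependency-preserving.

none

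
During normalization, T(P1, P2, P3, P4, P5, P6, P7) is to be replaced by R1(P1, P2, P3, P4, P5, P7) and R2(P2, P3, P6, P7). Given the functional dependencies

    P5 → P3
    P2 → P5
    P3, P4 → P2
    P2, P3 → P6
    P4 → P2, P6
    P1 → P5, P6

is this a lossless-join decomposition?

Yes

Common attributes: R1 ∩ R2 = {P2, P3, P7}.
Closure of {P2, P3, P7}: P2 → P5 applies, adding P5; P2, P3 → P6 applies, adding P6. So (P2, P3, P7)⁺ = {P2, P3, P5, P6, P7}.
This closure contains every attribute of R2, so R1 ∩ R2 → R2. The join is lossless.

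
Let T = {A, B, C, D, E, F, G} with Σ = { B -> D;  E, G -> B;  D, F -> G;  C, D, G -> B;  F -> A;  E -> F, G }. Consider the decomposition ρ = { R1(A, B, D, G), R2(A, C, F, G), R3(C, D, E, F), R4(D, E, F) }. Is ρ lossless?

Chase test. Columns are A, B, C, D, E, F, G; row i has aⱼ where attribute j ∈ Ri, else bᵢⱼ.
Initial tableau (one row per fragment):
  row 1: a1 a2 b13 a4 b15 b16 a7
  row 2: a1 b22 a3 b24 b25 a6 a7
  row 3: b31 b32 a3 a4 a5 a6 b37
  row 4: b41 b42 b43 a4 a5 a6 b47
Rows 3 and 4 agree on D, F; apply D, F→G and equate their G entries.
Rows 2 and 3 agree on F; apply F→A and equate their A entries.
Rows 2 and 4 agree on F; apply F→A and equate their A entries.
Rows 3 and 4 agree on E, G; apply E, G→B and equate their B entries.
No row becomes fully distinguished — the join is lossy.

No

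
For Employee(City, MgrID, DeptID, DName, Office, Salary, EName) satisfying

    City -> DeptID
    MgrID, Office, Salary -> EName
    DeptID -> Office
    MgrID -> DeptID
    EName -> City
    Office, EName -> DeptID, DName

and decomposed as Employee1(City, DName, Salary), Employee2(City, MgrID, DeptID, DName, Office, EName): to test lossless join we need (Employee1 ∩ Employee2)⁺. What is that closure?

Employee1 ∩ Employee2 = {City, DName}.
City → DeptID applies, adding DeptID
DeptID → Office applies, adding Office
Closure: {City, DeptID, DName, Office}.

City, DeptID, DName, Office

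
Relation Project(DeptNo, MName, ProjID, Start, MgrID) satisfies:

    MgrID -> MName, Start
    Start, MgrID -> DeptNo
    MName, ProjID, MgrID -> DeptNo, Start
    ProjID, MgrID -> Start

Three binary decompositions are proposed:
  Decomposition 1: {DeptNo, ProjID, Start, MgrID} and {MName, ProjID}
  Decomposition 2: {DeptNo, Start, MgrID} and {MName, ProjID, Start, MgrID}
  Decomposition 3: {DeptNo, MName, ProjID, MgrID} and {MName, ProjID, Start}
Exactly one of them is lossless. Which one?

Decomposition 1: common = {ProjID}, closure = {ProjID} → lossy.
Decomposition 2: common = {Start, MgrID}, closure = {DeptNo, MName, Start, MgrID} → lossless.
Decomposition 3: common = {MName, ProjID}, closure = {MName, ProjID} → lossy.

Decomposition 2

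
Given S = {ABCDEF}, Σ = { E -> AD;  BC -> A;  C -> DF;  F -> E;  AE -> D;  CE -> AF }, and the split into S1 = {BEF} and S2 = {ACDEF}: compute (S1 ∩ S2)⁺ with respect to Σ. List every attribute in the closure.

ADEF

S1 ∩ S2 = {EF}.
E → AD applies, adding AD
Closure: {ADEF}.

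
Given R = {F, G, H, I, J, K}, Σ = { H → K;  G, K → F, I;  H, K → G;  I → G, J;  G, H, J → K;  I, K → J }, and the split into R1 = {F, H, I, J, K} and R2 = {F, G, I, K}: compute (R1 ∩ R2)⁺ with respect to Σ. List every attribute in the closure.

F, G, I, J, K

R1 ∩ R2 = {F, I, K}.
I → G, J applies, adding G, J
Closure: {F, G, I, J, K}.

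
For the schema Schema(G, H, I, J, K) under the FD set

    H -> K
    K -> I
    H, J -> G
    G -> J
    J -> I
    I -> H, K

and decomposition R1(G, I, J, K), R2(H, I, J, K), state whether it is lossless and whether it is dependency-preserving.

Lossless test: (I, J, K)⁺ = {G, H, I, J, K}, which contains all of one fragment — lossless.
Dependency preservation: H, J → G is not contained in any single fragment, but the restricted closure of its left-hand side across the fragments still reaches the right-hand side; the remaining FDs each lie inside some fragment. All dependencies are preserved.

lossless and dependency-preserving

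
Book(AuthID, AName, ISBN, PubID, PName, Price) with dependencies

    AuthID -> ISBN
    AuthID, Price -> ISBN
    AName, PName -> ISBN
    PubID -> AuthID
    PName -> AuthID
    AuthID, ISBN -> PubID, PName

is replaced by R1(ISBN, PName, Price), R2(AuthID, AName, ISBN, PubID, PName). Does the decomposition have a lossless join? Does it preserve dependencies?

Lossless test: (ISBN, PName)⁺ = {AuthID, ISBN, PubID, PName}, which is a superkey of neither fragment — lossy.
Dependency preservation: AuthID, Price → ISBN is not contained in any single fragment, but the restricted closure of its left-hand side across the fragments still reaches the right-hand side; the remaining FDs each lie inside some fragment. All dependencies are preserved.

lossy but dependency-preserving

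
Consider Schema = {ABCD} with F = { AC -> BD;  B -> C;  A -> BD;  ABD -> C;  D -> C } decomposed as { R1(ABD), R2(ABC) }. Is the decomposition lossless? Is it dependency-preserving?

Lossless test: (AB)⁺ = {ABCD}, which contains all of one fragment — lossless.
Dependency preservation: the restricted closure of {D} across the fragments never reaches {C}, so D → C cannot be enforced without a join — not preserved.

lossless but not dependency-preserving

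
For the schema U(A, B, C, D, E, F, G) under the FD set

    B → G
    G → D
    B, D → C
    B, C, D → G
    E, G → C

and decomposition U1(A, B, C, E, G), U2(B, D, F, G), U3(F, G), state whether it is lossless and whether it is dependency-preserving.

Lossless test (chase): Rows 1 and 2 agree on G; apply G→D and equate their D entries. Rows 1 and 3 agree on G; apply G→D and equate their D entries. Rows 1 and 2 agree on B, D; apply B, D→C and equate their C entries. No row becomes fully distinguished — the join is lossy.
Dependency preservation: B, D → C; B, C, D → G are not contained in any single fragment, but the restricted closure of each left-hand side across the fragments still reaches the right-hand side; the remaining FDs each lie inside some fragment. All dependencies are preserved.

lossy but dependency-preserving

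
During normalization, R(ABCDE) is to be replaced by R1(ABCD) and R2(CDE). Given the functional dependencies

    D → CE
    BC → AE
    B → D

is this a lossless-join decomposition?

Yes

Common attributes: R1 ∩ R2 = {CD}.
Closure of {CD}: D → CE applies, adding E. So (CD)⁺ = {CDE}.
This closure contains every attribute of R2, so R1 ∩ R2 → R2. The join is lossless.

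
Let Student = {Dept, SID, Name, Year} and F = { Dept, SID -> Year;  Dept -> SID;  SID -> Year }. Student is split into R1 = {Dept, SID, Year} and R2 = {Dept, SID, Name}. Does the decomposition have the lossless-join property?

Yes

Common attributes: R1 ∩ R2 = {Dept, SID}.
Closure of {Dept, SID}: Dept, SID → Year applies, adding Year. So (Dept, SID)⁺ = {Dept, SID, Year}.
This closure contains every attribute of R1, so R1 ∩ R2 → R1. The join is lossless.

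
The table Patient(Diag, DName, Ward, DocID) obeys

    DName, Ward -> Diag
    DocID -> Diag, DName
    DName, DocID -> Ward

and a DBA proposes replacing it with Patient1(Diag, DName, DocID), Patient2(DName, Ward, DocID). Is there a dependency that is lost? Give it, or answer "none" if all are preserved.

Check DName, Ward → Diag: no single fragment contains all of {Diag, DName, Ward}, and the restricted closure of {DName, Ward} across the fragments never reaches {Diag}.
DocID → Diag, DName is preserved.
DName, DocID → Ward is preserved.

DName, Ward -> Diag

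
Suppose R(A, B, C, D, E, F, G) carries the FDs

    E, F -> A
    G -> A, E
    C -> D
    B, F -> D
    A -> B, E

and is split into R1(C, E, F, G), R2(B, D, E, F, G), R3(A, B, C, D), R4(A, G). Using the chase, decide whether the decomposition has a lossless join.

Chase test. Columns are A, B, C, D, E, F, G; row i has aⱼ where attribute j ∈ Ri, else bᵢⱼ.
Initial tableau (one row per fragment):
  row 1: b11 b12 a3 b14 a5 a6 a7
  row 2: b21 a2 b23 a4 a5 a6 a7
  row 3: a1 a2 a3 a4 b35 b36 b37
  row 4: a1 b42 b43 b44 b45 b46 a7
Rows 1 and 2 agree on E, F; apply E, F→A and equate their A entries.
Rows 1 and 4 agree on G; apply G→A, E and equate their A, E entries.
Rows 1 and 3 agree on C; apply C→D and equate their D entries.
Rows 1 and 2 agree on A; apply A→B, E and equate their B, E entries.
Rows 1 and 3 agree on A; apply A→B, E and equate their B, E entries.
Rows 1 and 4 agree on A; apply A→B, E and equate their B, E entries.
Row 1 is now all distinguished symbols — the join is lossless.

Yes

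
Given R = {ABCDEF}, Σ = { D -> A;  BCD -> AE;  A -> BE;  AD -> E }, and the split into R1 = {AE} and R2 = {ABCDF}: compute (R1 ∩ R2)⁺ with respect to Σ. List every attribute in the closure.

ABE

R1 ∩ R2 = {A}.
A → BE applies, adding BE
Closure: {ABE}.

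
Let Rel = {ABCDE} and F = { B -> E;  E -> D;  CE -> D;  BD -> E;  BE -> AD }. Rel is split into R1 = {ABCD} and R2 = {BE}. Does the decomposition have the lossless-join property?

Yes

Common attributes: R1 ∩ R2 = {B}.
Closure of {B}: B → E applies, adding E; E → D applies, adding D; BE → AD applies, adding A. So (B)⁺ = {ABDE}.
This closure contains every attribute of R2, so R1 ∩ R2 → R2. The join is lossless.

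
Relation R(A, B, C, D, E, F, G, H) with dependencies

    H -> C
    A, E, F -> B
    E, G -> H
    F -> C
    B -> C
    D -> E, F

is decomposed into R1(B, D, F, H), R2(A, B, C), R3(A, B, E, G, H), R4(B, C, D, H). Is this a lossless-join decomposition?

No

Chase test. Columns are A, B, C, D, E, F, G, H; row i has aⱼ where attribute j ∈ Ri, else bᵢⱼ.
Initial tableau (one row per fragment):
  row 1: b11 a2 b13 a4 b15 a6 b17 a8
  row 2: a1 a2 a3 b24 b25 b26 b27 b28
  row 3: a1 a2 b33 b34 a5 b36 a7 a8
  row 4: b41 a2 a3 a4 b45 b46 b47 a8
Rows 1 and 3 agree on H; apply H→C and equate their C entries.
Rows 1 and 4 agree on H; apply H→C and equate their C entries.
Rows 1 and 4 agree on D; apply D→E, F and equate their E, F entries.
No row becomes fully distinguished — the join is lossy.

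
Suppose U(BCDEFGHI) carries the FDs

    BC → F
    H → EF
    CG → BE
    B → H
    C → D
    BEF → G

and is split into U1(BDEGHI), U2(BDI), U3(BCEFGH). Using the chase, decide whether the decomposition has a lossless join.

Chase test. Columns are BCDEFGHI; row i has aⱼ where attribute j ∈ Ui, else bᵢⱼ.
Initial tableau (one row per fragment):
  row 1: a1 b12 a3 a4 b15 a6 a7 a8
  row 2: a1 b22 a3 b24 b25 b26 b27 a8
  row 3: a1 a2 b33 a4 a5 a6 a7 b38
Rows 1 and 3 agree on H; apply H→EF and equate their EF entries.
Rows 1 and 2 agree on B; apply B→H and equate their H entries.
Rows 1 and 2 agree on H; apply H→EF and equate their EF entries.
Rows 1 and 2 agree on BEF; apply BEF→G and equate their G entries.
No row becomes fully distinguished — the join is lossy.

No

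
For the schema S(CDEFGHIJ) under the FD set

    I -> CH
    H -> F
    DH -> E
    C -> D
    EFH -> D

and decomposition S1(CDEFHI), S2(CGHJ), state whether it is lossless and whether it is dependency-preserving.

Lossless test: (CH)⁺ = {CDEFH}, which is a superkey of neither fragment — lossy.
Dependency preservation: every FD's attributes lie within a single fragment, so each can be enforced locally — preserved.

lossy but dependency-preserving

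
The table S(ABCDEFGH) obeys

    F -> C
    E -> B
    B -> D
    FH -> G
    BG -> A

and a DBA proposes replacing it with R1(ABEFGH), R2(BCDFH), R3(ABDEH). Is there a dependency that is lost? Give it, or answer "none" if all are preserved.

F → C lies within R2.
E → B lies within R1.
B → D lies within R2.
FH → G lies within R1.
BG → A lies within R1.
Every dependency is enforceable on the fragments, so the decomposition is dependency-preserving.

none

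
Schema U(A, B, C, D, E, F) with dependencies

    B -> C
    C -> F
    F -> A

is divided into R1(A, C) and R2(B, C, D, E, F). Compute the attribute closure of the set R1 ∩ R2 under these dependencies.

A, C, F

R1 ∩ R2 = {C}.
C → F applies, adding F
F → A applies, adding A
Closure: {A, C, F}.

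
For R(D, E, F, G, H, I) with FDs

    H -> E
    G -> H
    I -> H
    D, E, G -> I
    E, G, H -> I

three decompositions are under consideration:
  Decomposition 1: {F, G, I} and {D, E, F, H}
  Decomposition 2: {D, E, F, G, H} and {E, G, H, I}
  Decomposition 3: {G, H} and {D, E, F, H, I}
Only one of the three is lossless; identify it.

Decomposition 2

Decomposition 1: common = {F}, closure = {F} → lossy.
Decomposition 2: common = {E, G, H}, closure = {E, G, H, I} → lossless.
Decomposition 3: common = {H}, closure = {E, H} → lossy.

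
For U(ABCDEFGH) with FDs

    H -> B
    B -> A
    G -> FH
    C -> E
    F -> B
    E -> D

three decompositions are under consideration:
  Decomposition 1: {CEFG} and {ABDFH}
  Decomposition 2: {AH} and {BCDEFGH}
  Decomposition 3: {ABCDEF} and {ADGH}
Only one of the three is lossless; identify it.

Decomposition 2

Decomposition 1: common = {F}, closure = {ABF} → lossy.
Decomposition 2: common = {H}, closure = {ABH} → lossless.
Decomposition 3: common = {AD}, closure = {AD} → lossy.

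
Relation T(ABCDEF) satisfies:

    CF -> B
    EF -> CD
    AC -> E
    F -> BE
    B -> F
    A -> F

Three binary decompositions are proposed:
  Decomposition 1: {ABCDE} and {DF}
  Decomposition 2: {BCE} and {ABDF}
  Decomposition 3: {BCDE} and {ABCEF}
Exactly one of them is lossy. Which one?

Decomposition 1: common = {D}, closure = {D} → lossy.
Decomposition 2: common = {B}, closure = {BCDEF} → lossless.
Decomposition 3: common = {BCE}, closure = {BCDEF} → lossless.

Decomposition 1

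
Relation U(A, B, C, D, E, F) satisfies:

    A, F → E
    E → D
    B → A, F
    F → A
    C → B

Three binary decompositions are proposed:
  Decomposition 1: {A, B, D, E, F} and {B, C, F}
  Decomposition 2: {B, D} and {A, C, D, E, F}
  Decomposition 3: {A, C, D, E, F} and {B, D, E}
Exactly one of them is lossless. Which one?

Decomposition 1: common = {B, F}, closure = {A, B, D, E, F} → lossless.
Decomposition 2: common = {D}, closure = {D} → lossy.
Decomposition 3: common = {D, E}, closure = {D, E} → lossy.

Decomposition 1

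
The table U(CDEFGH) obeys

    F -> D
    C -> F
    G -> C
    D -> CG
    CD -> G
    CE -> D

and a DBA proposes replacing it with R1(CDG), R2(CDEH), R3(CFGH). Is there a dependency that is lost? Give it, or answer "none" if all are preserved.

none

F → D: restricted closure across fragments reaches D.
C → F lies within R3.
G → C lies within R1.
D → CG lies within R1.
CD → G lies within R1.
CE → D lies within R2.
Every dependency is enforceable on the fragments, so the decomposition is dependency-preserving.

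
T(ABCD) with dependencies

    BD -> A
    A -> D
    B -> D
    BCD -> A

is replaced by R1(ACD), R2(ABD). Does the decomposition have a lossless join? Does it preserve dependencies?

Lossless test: (AD)⁺ = {AD}, which is a superkey of neither fragment — lossy.
Dependency preservation: BCD → A is not contained in any single fragment, but the restricted closure of its left-hand side across the fragments still reaches the right-hand side; the remaining FDs each lie inside some fragment. All dependencies are preserved.

lossy but dependency-preserving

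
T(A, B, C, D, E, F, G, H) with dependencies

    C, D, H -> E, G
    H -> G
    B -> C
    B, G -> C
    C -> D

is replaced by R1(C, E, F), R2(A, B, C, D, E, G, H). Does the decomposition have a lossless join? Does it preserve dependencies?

lossy but dependency-preserving

Lossless test: (C, E)⁺ = {C, D, E}, which is a superkey of neither fragment — lossy.
Dependency preservation: every FD's attributes lie within a single fragment, so each can be enforced locally — preserved.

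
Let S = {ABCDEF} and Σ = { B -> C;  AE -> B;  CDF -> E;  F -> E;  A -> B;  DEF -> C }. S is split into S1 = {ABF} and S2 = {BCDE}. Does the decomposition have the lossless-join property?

No

Common attributes: S1 ∩ S2 = {B}.
Closure of {B}: B → C applies, adding C. So (B)⁺ = {BC}.
The closure contains neither all of S1 = {ABF} nor all of S2 = {BCDE}, so the common attributes are not a superkey of either fragment. The join is lossy.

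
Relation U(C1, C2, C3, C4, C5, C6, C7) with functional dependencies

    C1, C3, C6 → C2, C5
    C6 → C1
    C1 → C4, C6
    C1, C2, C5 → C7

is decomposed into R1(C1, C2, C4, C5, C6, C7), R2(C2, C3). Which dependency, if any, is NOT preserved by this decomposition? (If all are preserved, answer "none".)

C1, C3, C6 → C2, C5

Check C1, C3, C6 → C2, C5: no single fragment contains all of {C1, C2, C3, C5, C6}, and the restricted closure of {C1, C3, C6} across the fragments never reaches {C2, C5}.
C6 → C1 is preserved.
C1 → C4, C6 is preserved.
C1, C2, C5 → C7 is preserved.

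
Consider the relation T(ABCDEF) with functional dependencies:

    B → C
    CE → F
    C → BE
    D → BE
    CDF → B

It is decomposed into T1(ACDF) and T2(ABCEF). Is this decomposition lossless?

Common attributes: T1 ∩ T2 = {ACF}.
Closure of {ACF}: C → BE applies, adding BE. So (ACF)⁺ = {ABCEF}.
This closure contains every attribute of T2, so T1 ∩ T2 → T2. The join is lossless.

Yes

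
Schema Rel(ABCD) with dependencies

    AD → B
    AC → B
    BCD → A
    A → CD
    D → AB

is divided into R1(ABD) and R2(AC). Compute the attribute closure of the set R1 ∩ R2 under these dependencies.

R1 ∩ R2 = {A}.
A → CD applies, adding CD
D → AB applies, adding B
Closure: {ABCD}.

ABCD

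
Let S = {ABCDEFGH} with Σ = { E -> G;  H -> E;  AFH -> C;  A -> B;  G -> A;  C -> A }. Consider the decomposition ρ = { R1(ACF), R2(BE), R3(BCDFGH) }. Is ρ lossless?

No

Chase test. Columns are ABCDEFGH; row i has aⱼ where attribute j ∈ Ri, else bᵢⱼ.
Initial tableau (one row per fragment):
  row 1: a1 b12 a3 b14 b15 a6 b17 b18
  row 2: b21 a2 b23 b24 a5 b26 b27 b28
  row 3: b31 a2 a3 a4 b35 a6 a7 a8
Rows 1 and 3 agree on C; apply C→A and equate their A entries.
Rows 1 and 3 agree on A; apply A→B and equate their B entries.
No row becomes fully distinguished — the join is lossy.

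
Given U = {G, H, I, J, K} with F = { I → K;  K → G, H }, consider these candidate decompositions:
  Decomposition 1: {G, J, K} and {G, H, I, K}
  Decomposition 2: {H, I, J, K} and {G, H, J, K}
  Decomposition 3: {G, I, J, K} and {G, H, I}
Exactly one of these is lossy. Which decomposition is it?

Decomposition 1: common = {G, K}, closure = {G, H, K} → lossy.
Decomposition 2: common = {H, J, K}, closure = {G, H, J, K} → lossless.
Decomposition 3: common = {G, I}, closure = {G, H, I, K} → lossless.

Decomposition 1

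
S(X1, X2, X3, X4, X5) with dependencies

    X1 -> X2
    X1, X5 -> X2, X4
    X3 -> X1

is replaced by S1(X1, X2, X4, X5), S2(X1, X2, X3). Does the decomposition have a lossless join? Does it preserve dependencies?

Lossless test: (X1, X2)⁺ = {X1, X2}, which is a superkey of neither fragment — lossy.
Dependency preservation: every FD's attributes lie within a single fragment, so each can be enforced locally — preserved.

lossy but dependency-preserving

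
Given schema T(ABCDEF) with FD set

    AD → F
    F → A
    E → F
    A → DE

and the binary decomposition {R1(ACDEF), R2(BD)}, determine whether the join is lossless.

No

Common attributes: R1 ∩ R2 = {D}.
No dependency enlarges {D}, so (D)⁺ = {D}.
The closure contains neither all of R1 = {ACDEF} nor all of R2 = {BD}, so the common attributes are not a superkey of either fragment. The join is lossy.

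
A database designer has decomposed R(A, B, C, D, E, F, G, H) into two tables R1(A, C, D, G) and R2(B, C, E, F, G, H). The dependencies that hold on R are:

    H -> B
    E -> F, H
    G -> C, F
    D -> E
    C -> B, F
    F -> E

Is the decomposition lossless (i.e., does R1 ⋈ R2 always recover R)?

Common attributes: R1 ∩ R2 = {C, G}.
Closure of {C, G}: G → C, F applies, adding F; C → B, F applies, adding B; F → E applies, adding E; E → F, H applies, adding H. So (C, G)⁺ = {B, C, E, F, G, H}.
This closure contains every attribute of R2, so R1 ∩ R2 → R2. The join is lossless.

Yes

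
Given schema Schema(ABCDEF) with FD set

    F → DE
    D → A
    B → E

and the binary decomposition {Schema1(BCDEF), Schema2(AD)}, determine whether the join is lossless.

Common attributes: Schema1 ∩ Schema2 = {D}.
Closure of {D}: D → A applies, adding A. So (D)⁺ = {AD}.
This closure contains every attribute of Schema2, so Schema1 ∩ Schema2 → Schema2. The join is lossless.

Yes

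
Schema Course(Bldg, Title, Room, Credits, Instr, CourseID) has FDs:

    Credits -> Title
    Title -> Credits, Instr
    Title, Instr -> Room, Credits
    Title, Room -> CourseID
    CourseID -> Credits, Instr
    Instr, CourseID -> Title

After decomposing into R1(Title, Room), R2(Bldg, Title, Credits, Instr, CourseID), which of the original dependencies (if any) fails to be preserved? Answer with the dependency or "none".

none

Credits → Title lies within R2.
Title → Credits, Instr lies within R2.
Title, Instr → Room, Credits: restricted closure across fragments reaches Room, Credits.
Title, Room → CourseID: restricted closure across fragments reaches CourseID.
CourseID → Credits, Instr lies within R2.
Instr, CourseID → Title lies within R2.
Every dependency is enforceable on the fragments, so the decomposition is dependency-preserving.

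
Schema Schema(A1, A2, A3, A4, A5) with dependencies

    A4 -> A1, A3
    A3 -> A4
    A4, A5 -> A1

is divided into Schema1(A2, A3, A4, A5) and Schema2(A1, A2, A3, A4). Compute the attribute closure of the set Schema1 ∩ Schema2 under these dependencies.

Schema1 ∩ Schema2 = {A2, A3, A4}.
A4 → A1, A3 applies, adding A1
Closure: {A1, A2, A3, A4}.

A1, A2, A3, A4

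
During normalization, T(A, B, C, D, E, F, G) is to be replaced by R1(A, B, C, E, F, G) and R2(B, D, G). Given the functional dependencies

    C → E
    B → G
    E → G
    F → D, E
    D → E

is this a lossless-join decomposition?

No

Common attributes: R1 ∩ R2 = {B, G}.
No dependency enlarges {B, G}, so (B, G)⁺ = {B, G}.
The closure contains neither all of R1 = {A, B, C, E, F, G} nor all of R2 = {B, D, G}, so the common attributes are not a superkey of either fragment. The join is lossy.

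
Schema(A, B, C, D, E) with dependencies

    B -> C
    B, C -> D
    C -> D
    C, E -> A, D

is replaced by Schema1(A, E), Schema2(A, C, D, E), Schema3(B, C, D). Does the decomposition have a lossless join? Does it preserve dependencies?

Lossless test (chase): applying each FD to every pair of rows produces no changes in the tableau, so no row becomes fully distinguished — the join is lossy.
Dependency preservation: every FD's attributes lie within a single fragment, so each can be enforced locally — preserved.

lossy but dependency-preserving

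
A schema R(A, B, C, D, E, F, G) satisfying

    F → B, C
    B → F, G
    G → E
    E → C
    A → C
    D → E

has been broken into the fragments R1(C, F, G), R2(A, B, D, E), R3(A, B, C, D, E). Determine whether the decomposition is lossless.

Chase test. Columns are A, B, C, D, E, F, G; row i has aⱼ where attribute j ∈ Ri, else bᵢⱼ.
Initial tableau (one row per fragment):
  row 1: b11 b12 a3 b14 b15 a6 a7
  row 2: a1 a2 b23 a4 a5 b26 b27
  row 3: a1 a2 a3 a4 a5 b36 b37
Rows 2 and 3 agree on B; apply B→F, G and equate their F, G entries.
Rows 2 and 3 agree on E; apply E→C and equate their C entries.
No row becomes fully distinguished — the join is lossy.

No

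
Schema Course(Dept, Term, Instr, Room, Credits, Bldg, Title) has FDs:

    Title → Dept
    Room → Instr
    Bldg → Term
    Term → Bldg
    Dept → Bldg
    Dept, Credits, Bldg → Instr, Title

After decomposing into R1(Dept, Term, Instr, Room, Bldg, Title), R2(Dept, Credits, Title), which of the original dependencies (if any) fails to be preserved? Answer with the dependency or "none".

Check Dept, Credits, Bldg → Instr, Title: no single fragment contains all of {Dept, Instr, Credits, Bldg, Title}, and the restricted closure of {Dept, Credits, Bldg} across the fragments never reaches {Instr, Title}.
Title → Dept is preserved.
Room → Instr is preserved.
Bldg → Term is preserved.
Term → Bldg is preserved.
Dept → Bldg is preserved.

Dept, Credits, Bldg → Instr, Title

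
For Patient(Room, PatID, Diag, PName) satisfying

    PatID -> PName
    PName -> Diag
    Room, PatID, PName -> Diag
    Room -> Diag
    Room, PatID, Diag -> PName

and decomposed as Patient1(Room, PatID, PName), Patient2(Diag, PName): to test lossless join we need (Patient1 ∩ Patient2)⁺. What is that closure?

Patient1 ∩ Patient2 = {PName}.
PName → Diag applies, adding Diag
Closure: {Diag, PName}.

Diag, PName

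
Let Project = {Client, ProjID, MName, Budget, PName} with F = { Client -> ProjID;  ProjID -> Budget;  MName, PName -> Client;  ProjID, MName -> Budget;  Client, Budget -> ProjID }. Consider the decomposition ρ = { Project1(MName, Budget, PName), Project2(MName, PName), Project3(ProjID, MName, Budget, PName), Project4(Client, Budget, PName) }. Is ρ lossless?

Chase test. Columns are Client, ProjID, MName, Budget, PName; row i has aⱼ where attribute j ∈ Projecti, else bᵢⱼ.
Initial tableau (one row per fragment):
  row 1: b11 b12 a3 a4 a5
  row 2: b21 b22 a3 b24 a5
  row 3: b31 a2 a3 a4 a5
  row 4: a1 b42 b43 a4 a5
Rows 1 and 2 agree on MName, PName; apply MName, PName→Client and equate their Client entries.
Rows 1 and 3 agree on MName, PName; apply MName, PName→Client and equate their Client entries.
Rows 1 and 3 agree on Client, Budget; apply Client, Budget→ProjID and equate their ProjID entries.
Rows 1 and 2 agree on Client; apply Client→ProjID and equate their ProjID entries.
Rows 1 and 2 agree on ProjID; apply ProjID→Budget and equate their Budget entries.
No row becomes fully distinguished — the join is lossy.

No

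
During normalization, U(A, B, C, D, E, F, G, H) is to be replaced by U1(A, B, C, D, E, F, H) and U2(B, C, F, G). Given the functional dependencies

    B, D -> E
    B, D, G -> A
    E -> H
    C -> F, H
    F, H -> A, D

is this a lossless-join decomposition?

Common attributes: U1 ∩ U2 = {B, C, F}.
Closure of {B, C, F}: C → F, H applies, adding H; F, H → A, D applies, adding A, D; B, D → E applies, adding E. So (B, C, F)⁺ = {A, B, C, D, E, F, H}.
This closure contains every attribute of U1, so U1 ∩ U2 → U1. The join is lossless.

Yes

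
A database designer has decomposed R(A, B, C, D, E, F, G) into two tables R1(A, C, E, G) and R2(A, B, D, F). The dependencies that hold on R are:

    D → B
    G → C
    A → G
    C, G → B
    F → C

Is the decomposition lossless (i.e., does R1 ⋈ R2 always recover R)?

No

Common attributes: R1 ∩ R2 = {A}.
Closure of {A}: A → G applies, adding G; G → C applies, adding C; C, G → B applies, adding B. So (A)⁺ = {A, B, C, G}.
The closure contains neither all of R1 = {A, C, E, G} nor all of R2 = {A, B, D, F}, so the common attributes are not a superkey of either fragment. The join is lossy.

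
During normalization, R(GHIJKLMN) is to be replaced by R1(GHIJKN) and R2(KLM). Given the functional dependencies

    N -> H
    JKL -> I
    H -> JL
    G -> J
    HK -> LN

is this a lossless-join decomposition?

Common attributes: R1 ∩ R2 = {K}.
No dependency enlarges {K}, so (K)⁺ = {K}.
The closure contains neither all of R1 = {GHIJKN} nor all of R2 = {KLM}, so the common attributes are not a superkey of either fragment. The join is lossy.

No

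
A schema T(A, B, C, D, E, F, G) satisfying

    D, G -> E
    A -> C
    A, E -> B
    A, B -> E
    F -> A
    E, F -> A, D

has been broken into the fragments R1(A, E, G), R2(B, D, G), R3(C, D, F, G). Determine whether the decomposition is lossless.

Chase test. Columns are A, B, C, D, E, F, G; row i has aⱼ where attribute j ∈ Ri, else bᵢⱼ.
Initial tableau (one row per fragment):
  row 1: a1 b12 b13 b14 a5 b16 a7
  row 2: b21 a2 b23 a4 b25 b26 a7
  row 3: b31 b32 a3 a4 b35 a6 a7
Rows 2 and 3 agree on D, G; apply D, G→E and equate their E entries.
No row becomes fully distinguished — the join is lossy.

No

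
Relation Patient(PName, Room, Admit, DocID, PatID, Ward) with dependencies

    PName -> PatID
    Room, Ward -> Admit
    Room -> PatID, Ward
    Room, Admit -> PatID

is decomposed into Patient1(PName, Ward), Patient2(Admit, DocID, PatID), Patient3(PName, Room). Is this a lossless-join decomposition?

Chase test. Columns are PName, Room, Admit, DocID, PatID, Ward; row i has aⱼ where attribute j ∈ Patienti, else bᵢⱼ.
Initial tableau (one row per fragment):
  row 1: a1 b12 b13 b14 b15 a6
  row 2: b21 b22 a3 a4 a5 b26
  row 3: a1 a2 b33 b34 b35 b36
Rows 1 and 3 agree on PName; apply PName→PatID and equate their PatID entries.
No row becomes fully distinguished — the join is lossy.

No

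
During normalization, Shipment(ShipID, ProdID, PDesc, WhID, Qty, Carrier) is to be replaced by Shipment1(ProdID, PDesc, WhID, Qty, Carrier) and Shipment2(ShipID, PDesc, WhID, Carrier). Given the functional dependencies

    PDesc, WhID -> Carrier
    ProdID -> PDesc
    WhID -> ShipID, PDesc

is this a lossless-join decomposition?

Common attributes: Shipment1 ∩ Shipment2 = {PDesc, WhID, Carrier}.
Closure of {PDesc, WhID, Carrier}: WhID → ShipID, PDesc applies, adding ShipID. So (PDesc, WhID, Carrier)⁺ = {ShipID, PDesc, WhID, Carrier}.
This closure contains every attribute of Shipment2, so Shipment1 ∩ Shipment2 → Shipment2. The join is lossless.

Yes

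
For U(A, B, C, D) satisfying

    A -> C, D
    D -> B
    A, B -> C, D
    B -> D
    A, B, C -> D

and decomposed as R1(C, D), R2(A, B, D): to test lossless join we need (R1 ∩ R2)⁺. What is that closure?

B, D

R1 ∩ R2 = {D}.
D → B applies, adding B
Closure: {B, D}.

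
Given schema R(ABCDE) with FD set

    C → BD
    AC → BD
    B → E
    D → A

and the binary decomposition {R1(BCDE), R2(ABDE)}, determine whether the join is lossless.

Yes

Common attributes: R1 ∩ R2 = {BDE}.
Closure of {BDE}: D → A applies, adding A. So (BDE)⁺ = {ABDE}.
This closure contains every attribute of R2, so R1 ∩ R2 → R2. The join is lossless.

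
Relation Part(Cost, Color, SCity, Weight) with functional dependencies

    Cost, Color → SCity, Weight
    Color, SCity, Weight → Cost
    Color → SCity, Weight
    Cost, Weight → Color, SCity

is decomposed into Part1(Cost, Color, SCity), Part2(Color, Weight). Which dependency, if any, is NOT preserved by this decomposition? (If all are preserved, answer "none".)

Cost, Weight → Color, SCity

Check Cost, Weight → Color, SCity: no single fragment contains all of {Cost, Color, SCity, Weight}, and the restricted closure of {Cost, Weight} across the fragments never reaches {Color, SCity}.
Cost, Color → SCity, Weight is preserved.
Color, SCity, Weight → Cost is preserved.
Color → SCity, Weight is preserved.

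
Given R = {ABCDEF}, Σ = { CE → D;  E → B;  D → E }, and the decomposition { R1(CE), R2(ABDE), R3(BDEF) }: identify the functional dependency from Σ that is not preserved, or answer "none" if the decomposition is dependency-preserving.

Check CE → D: no single fragment contains all of {CDE}, and the restricted closure of {CE} across the fragments never reaches {D}.
E → B is preserved.
D → E is preserved.

CE → D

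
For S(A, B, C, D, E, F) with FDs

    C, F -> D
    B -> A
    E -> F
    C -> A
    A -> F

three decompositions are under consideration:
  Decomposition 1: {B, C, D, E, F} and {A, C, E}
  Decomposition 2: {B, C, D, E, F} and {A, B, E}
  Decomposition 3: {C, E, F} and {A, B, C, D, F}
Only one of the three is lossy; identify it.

Decomposition 3

Decomposition 1: common = {C, E}, closure = {A, C, D, E, F} → lossless.
Decomposition 2: common = {B, E}, closure = {A, B, E, F} → lossless.
Decomposition 3: common = {C, F}, closure = {A, C, D, F} → lossy.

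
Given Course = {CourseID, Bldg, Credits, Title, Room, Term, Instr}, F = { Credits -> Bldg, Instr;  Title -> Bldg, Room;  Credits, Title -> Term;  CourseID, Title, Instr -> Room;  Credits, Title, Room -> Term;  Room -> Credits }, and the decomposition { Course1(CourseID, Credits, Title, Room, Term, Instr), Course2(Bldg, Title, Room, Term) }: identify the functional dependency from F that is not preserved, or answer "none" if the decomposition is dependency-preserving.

Credits -> Bldg, Instr

Check Credits → Bldg, Instr: no single fragment contains all of {Bldg, Credits, Instr}, and the restricted closure of {Credits} across the fragments never reaches {Bldg, Instr}.
Title → Bldg, Room is preserved.
Credits, Title → Term is preserved.
CourseID, Title, Instr → Room is preserved.
Credits, Title, Room → Term is preserved.
Room → Credits is preserved.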